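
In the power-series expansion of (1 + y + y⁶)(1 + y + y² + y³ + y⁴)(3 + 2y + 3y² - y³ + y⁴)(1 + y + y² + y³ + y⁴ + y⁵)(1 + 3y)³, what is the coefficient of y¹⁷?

1219

(1 + y + y⁶) has coefficients 1,1,0,0,0,0,1 for degrees 0…6.
(1 + y + y² + y³ + y⁴) has coefficients 1,1,1,1,1,0,0,0,0,0,0,0,0,0,0,0,0,0 for degrees 0…17.
Multiplying by (3 + 2y + 3y² - y³ + y⁴) gives running coefficients 3,5,8,7,8,5,3,0,1,0,0,0,0,0,0,0,0,0 for degrees 0…17.
Multiplying by (1 + y + y² + y³ + y⁴ + y⁵) gives running coefficients 3,8,16,23,31,36,36,31,24,17,9,4,1,1,0,0,0,0 for degrees 0…17.
Finally multiplying by (1 + 3y)³, the product of all factors after the first has coefficients 3,35,169,464,886,1368,1818,2164,2247,2042,1647,1192,739,361,144,54,27,0 for degrees 0…17.
[y¹⁷] = 1·0 + 1·27 + 1·1192 = 1219.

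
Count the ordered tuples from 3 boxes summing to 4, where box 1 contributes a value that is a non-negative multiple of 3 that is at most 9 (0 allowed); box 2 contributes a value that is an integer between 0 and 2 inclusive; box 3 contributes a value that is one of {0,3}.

The generating function for the choices is (1 + y^3 + y^6 + y^9)·(1 + y + y^2)·(1 + y^3); the count is [y^4].
(1 + y^3 + y^6 + y^9) has coefficients 1,0,0,1,0 for degrees 0…4.
(1 + y + y^2) has coefficients 1,1,1,0,0 for degrees 0…4.
Finally multiplying by (1 + y^3), the product of all factors after the first has coefficients 1,1,1,1,1 for degrees 0…4.
[y^4] = 1·1 + 1·1 = 2.

2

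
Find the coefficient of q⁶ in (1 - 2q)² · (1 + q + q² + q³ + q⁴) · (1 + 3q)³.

(1 - 2q)² has coefficients 1,-4,4 for degrees 0…2.
(1 + q + q² + q³ + q⁴) has coefficients 1,1,1,1,1,0,0 for degrees 0…6.
Finally multiplying by (1 + 3q)³, the product of all factors after the first has coefficients 1,10,37,64,64,63,54 for degrees 0…6.
[q⁶] = 1·54 − 4·63 + 4·64 = 58.

58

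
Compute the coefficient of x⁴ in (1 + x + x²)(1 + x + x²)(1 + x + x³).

5

(1 + x + x²) has coefficients 1,1,1 for degrees 0…2.
(1 + x + x²) has coefficients 1,1,1,0,0 for degrees 0…4.
Finally multiplying by (1 + x + x³), the product of all factors after the first has coefficients 1,2,2,2,1 for degrees 0…4.
[x⁴] = 1·1 + 1·2 + 1·2 = 5.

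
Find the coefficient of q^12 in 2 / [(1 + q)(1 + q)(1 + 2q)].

32738

The denominator gives the recurrence a_n = −4a_(n−1) − 5a_(n−2) − 2a_(n−3) for n ≥ 3; the numerator fixes a_0 = 2, a_1 = -8, a_2 = 22.
Iterating: 2, -8, 22, -52, 114, -240, 494, -1004, 2026, -4072, 8166, -16356, 32738, so a_12 = 32738.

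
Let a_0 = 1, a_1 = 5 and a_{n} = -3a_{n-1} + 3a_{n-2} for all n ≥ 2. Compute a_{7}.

The ordinary generating function has denominator 1 + 3q - 3q^2.
Iterating the recurrence: a_0,…,a_{7} = 1, 5, -12, 51, -189, 720, -2727, 10341.

10341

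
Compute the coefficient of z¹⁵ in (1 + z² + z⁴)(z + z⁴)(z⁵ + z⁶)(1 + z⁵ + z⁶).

4

(1 + z² + z⁴) has coefficients 1,0,1,0,1 for degrees 0…4.
(z + z⁴) has coefficients 0,1,0,0,1,0,0,0,0,0,0,0,0,0,0,0 for degrees 0…15.
Multiplying by (z⁵ + z⁶) gives running coefficients 0,0,0,0,0,0,1,1,0,1,1,0,0,0,0,0 for degrees 0…15.
Finally multiplying by (1 + z⁵ + z⁶), the product of all factors after the first has coefficients 0,0,0,0,0,0,1,1,0,1,1,1,2,1,1,2 for degrees 0…15.
[z¹⁵] = 1·2 + 1·1 + 1·1 = 4.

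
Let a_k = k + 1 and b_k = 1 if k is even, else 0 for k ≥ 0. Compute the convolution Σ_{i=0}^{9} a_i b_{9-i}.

30

Write out a_i and b_{9-i} for i = 0,…,9 and sum the products.
Σ = 1·0 + 2·1 + 3·0 + 4·1 + 5·0 + 6·1 + 7·0 + 8·1 + 9·0 + 10·1 = 30.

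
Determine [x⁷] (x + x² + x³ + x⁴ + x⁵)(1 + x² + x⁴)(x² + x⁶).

(x + x² + x³ + x⁴ + x⁵) has coefficients 0,1,1,1,1,1 for degrees 0…5.
(1 + x² + x⁴) has coefficients 1,0,1,0,1,0,0,0 for degrees 0…7.
Finally multiplying by (x² + x⁶), the product of all factors after the first has coefficients 0,0,1,0,1,0,2,0 for degrees 0…7.
[x⁷] = 1·2 + 1·0 + 1·1 + 1·0 + 1·1 = 4.

4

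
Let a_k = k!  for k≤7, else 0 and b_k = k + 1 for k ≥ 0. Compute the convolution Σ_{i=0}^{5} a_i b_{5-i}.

Write out a_i and b_{5-i} for i = 0,…,5 and sum the products.
Σ = 1·6 + 1·5 + 2·4 + 6·3 + 24·2 + 120·1 = 205.

205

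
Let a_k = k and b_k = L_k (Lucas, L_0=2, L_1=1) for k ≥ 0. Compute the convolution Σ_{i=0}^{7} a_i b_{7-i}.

The convolution is the t^7 coefficient of A(t)B(t).
Σ = 0·29 + 1·18 + 2·11 + 3·7 + 4·4 + 5·3 + 6·1 + 7·2 = 112.

112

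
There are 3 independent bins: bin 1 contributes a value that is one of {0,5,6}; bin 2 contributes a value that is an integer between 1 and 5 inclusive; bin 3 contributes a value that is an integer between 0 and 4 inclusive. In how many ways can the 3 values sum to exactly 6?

5

The generating function for the choices is (1 + t⁵ + t⁶)·(t + t² + t³ + t⁴ + t⁵)·(1 + t + t² + t³ + t⁴); the count is [t⁶].
(1 + t⁵ + t⁶) has coefficients 1,0,0,0,0,1,1 for degrees 0…6.
(t + t² + t³ + t⁴ + t⁵) has coefficients 0,1,1,1,1,1,0 for degrees 0…6.
Finally multiplying by (1 + t + t² + t³ + t⁴), the product of all factors after the first has coefficients 0,1,2,3,4,5,4 for degrees 0…6.
[t⁶] = 1·4 + 1·1 + 1·0 = 5.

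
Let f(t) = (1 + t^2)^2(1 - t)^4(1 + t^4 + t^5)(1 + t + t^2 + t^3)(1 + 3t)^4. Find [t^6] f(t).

(1 + t^2)^2 has coefficients 1,0,2,0,1 for degrees 0…4.
(1 - t)^4 has coefficients 1,-4,6,-4,1,0,0 for degrees 0…6.
Multiplying by (1 + t^4 + t^5) gives running coefficients 1,-4,6,-4,2,-3,2 for degrees 0…6.
Multiplying by (1 + t + t^2 + t^3) gives running coefficients 1,-3,3,-1,0,1,-3 for degrees 0…6.
Finally multiplying by (1 + 3t)^4, the product of all factors after the first has coefficients 1,9,21,-19,-93,28,144 for degrees 0…6.
[t^6] = 1·144 + 2·(-93) + 1·21 = -21.

-21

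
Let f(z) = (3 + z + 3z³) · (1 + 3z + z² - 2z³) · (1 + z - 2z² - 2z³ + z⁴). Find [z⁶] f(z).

(3 + z + 3z³) has coefficients 3,1,0,3 for degrees 0…3.
(1 + 3z + z² - 2z³) has coefficients 1,3,1,-2,0,0,0 for degrees 0…6.
Finally multiplying by (1 + z - 2z² - 2z³ + z⁴), the product of all factors after the first has coefficients 1,4,2,-9,-9,5,5 for degrees 0…6.
[z⁶] = 3·5 + 1·5 + 3·(-9) = -7.

-7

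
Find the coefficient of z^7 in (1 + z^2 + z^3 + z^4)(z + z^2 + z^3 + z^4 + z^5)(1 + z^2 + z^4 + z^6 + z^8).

(1 + z^2 + z^3 + z^4) has coefficients 1,0,1,1,1 for degrees 0…4.
(z + z^2 + z^3 + z^4 + z^5) has coefficients 0,1,1,1,1,1,0,0 for degrees 0…7.
Finally multiplying by (1 + z^2 + z^4 + z^6 + z^8), the product of all factors after the first has coefficients 0,1,1,2,2,3,2,3 for degrees 0…7.
[z^7] = 1·3 + 1·3 + 1·2 + 1·2 = 10.

10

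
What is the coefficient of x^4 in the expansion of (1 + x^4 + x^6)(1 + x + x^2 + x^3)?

(1 + x^4 + x^6) has coefficients 1,0,0,0,1 for degrees 0…4.
(1 + x + x^2 + x^3) has coefficients 1,1,1,1,0 for degrees 0…4.
[x^4] = 1·0 + 1·1 = 1.

1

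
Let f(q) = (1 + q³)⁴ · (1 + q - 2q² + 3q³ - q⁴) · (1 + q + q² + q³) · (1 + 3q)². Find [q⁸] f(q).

(1 + q³)⁴ has coefficients 1,0,0,4,0,0,6,0,0 for degrees 0…8.
(1 + q - 2q² + 3q³ - q⁴) has coefficients 1,1,-2,3,-1,0,0,0,0 for degrees 0…8.
Multiplying by (1 + q + q² + q³) gives running coefficients 1,2,0,3,1,0,2,-1,0 for degrees 0…8.
Finally multiplying by (1 + 3q)², the product of all factors after the first has coefficients 1,8,21,21,19,33,11,11,12 for degrees 0…8.
[q⁸] = 1·12 + 4·33 + 6·21 = 270.

270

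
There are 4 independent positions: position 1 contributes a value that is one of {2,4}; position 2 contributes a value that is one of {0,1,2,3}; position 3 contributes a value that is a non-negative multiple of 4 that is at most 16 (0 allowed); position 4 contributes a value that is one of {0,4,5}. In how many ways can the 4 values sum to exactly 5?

The generating function for the choices is (y^2 + y^4)·(1 + y + y^2 + y^3)·(1 + y^4 + y^8 + y^12 + y^16)·(1 + y^4 + y^5); the count is [y^5].
(y^2 + y^4) has coefficients 0,0,1,0,1 for degrees 0…4.
(1 + y + y^2 + y^3) has coefficients 1,1,1,1,0,0 for degrees 0…5.
Multiplying by (1 + y^4 + y^8 + y^12 + y^16) gives running coefficients 1,1,1,1,1,1 for degrees 0…5.
Finally multiplying by (1 + y^4 + y^5), the product of all factors after the first has coefficients 1,1,1,1,2,3 for degrees 0…5.
[y^5] = 1·1 + 1·1 = 2.

2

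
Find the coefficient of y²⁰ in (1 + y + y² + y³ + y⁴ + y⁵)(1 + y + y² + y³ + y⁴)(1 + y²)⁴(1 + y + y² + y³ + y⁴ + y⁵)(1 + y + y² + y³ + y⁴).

278

(1 + y + y² + y³ + y⁴ + y⁵) has coefficients 1,1,1,1,1,1 for degrees 0…5.
(1 + y + y² + y³ + y⁴) has coefficients 1,1,1,1,1,0,0,0,0,0,0,0,0,0,0,0,0,0,0,0,0 for degrees 0…20.
Multiplying by (1 + y²)⁴ gives running coefficients 1,1,5,5,11,10,14,10,11,5,5,1,1,0,0,0,0,0,0,0,0 for degrees 0…20.
Multiplying by (1 + y + y² + y³ + y⁴ + y⁵) gives running coefficients 1,2,7,12,23,33,46,55,61,61,55,46,33,23,12,7,2,1,0,0,0 for degrees 0…20.
Finally multiplying by (1 + y + y² + y³ + y⁴), the product of all factors after the first has coefficients 1,3,10,22,45,77,121,169,218,256,278,278,256,218,169,121,77,45,22,10,3 for degrees 0…20.
[y²⁰] = 1·3 + 1·10 + 1·22 + 1·45 + 1·77 + 1·121 = 278.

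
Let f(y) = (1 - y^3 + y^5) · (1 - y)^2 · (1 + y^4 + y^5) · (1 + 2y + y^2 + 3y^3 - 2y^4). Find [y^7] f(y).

5

(1 - y^3 + y^5) has coefficients 1,0,0,-1,0,1 for degrees 0…5.
(1 - y)^2 has coefficients 1,-2,1,0,0,0,0,0 for degrees 0…7.
Multiplying by (1 + y^4 + y^5) gives running coefficients 1,-2,1,0,1,-1,-1,1 for degrees 0…7.
Finally multiplying by (1 + 2y + y^2 + 3y^3 - 2y^4), the product of all factors after the first has coefficients 1,0,-2,3,-6,8,-4,1 for degrees 0…7.
[y^7] = 1·1 − 1·(-6) + 1·(-2) = 5.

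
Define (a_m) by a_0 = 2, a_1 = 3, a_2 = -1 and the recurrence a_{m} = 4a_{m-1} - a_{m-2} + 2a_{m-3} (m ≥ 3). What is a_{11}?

-67323

The ordinary generating function has denominator 1 - 4q + q^2 - 2q^3.
Iterating the recurrence: a_0,…,a_{11} = 2, 3, -1, -3, -5, -19, -77, -299, -1157, -4483, -17373, -67323.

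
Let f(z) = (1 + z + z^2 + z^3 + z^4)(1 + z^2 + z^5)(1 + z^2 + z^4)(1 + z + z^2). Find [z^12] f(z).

6

(1 + z + z^2 + z^3 + z^4) has coefficients 1,1,1,1,1 for degrees 0…4.
(1 + z^2 + z^5) has coefficients 1,0,1,0,0,1,0,0,0,0,0,0,0 for degrees 0…12.
Multiplying by (1 + z^2 + z^4) gives running coefficients 1,0,2,0,2,1,1,1,0,1,0,0,0 for degrees 0…12.
Finally multiplying by (1 + z + z^2), the product of all factors after the first has coefficients 1,1,3,2,4,3,4,3,2,2,1,1,0 for degrees 0…12.
[z^12] = 1·0 + 1·1 + 1·1 + 1·2 + 1·2 = 6.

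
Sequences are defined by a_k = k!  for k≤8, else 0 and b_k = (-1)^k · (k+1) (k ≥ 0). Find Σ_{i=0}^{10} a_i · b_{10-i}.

103819

This is [x^10] in the product of the two ordinary generating functions.
Σ = 1·11 + 1·(-10) + 2·9 + 6·(-8) + 24·7 + 120·(-6) + 720·5 + 5040·(-4) + 40320·3 + 0·(-2) + 0·1 = 103819.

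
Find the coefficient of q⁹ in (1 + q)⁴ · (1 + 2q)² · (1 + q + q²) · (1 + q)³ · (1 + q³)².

(1 + q)⁴ has coefficients 1,4,6,4,1 for degrees 0…4.
(1 + 2q)² has coefficients 1,4,4,0,0,0,0,0,0,0 for degrees 0…9.
Multiplying by (1 + q + q²) gives running coefficients 1,5,9,8,4,0,0,0,0,0 for degrees 0…9.
Multiplying by (1 + q)³ gives running coefficients 1,8,27,51,60,45,20,4,0,0 for degrees 0…9.
Finally multiplying by (1 + q³)², the product of all factors after the first has coefficients 1,8,27,53,76,99,123,132,117,91 for degrees 0…9.
[q⁹] = 1·91 + 4·117 + 6·132 + 4·123 + 1·99 = 1942.

1942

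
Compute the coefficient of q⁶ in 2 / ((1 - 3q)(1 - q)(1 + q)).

1640

Partial fractions give a closed form: a_n = (9/4)·3^n + (-1/2)·1^n + (1/4)·(-1)^n.
At n = 6: a_6 = 1640.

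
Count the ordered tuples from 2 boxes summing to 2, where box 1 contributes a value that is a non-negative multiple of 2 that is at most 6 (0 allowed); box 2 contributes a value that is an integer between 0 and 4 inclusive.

2

The generating function for the choices is (1 + x² + x⁴ + x⁶)·(1 + x + x² + x³ + x⁴); the count is [x²].
(1 + x² + x⁴ + x⁶) has coefficients 1,0,1 for degrees 0…2.
(1 + x + x² + x³ + x⁴) has coefficients 1,1,1 for degrees 0…2.
[x²] = 1·1 + 1·1 = 2.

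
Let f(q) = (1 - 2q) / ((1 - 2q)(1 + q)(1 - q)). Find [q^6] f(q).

1

Partial fractions give a closed form: a_n = (1/2)·(-1)^n + (1/2)·1^n.
At n = 6: a_6 = 1.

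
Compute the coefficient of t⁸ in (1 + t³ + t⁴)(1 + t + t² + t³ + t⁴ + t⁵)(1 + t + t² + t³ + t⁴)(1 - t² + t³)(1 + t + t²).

(1 + t³ + t⁴) has coefficients 1,0,0,1,1 for degrees 0…4.
(1 + t + t² + t³ + t⁴ + t⁵) has coefficients 1,1,1,1,1,1,0,0,0 for degrees 0…8.
Multiplying by (1 + t + t² + t³ + t⁴) gives running coefficients 1,2,3,4,5,5,4,3,2 for degrees 0…8.
Multiplying by (1 - t² + t³) gives running coefficients 1,2,2,3,4,4,3,3,3 for degrees 0…8.
Finally multiplying by (1 + t + t²), the product of all factors after the first has coefficients 1,3,5,7,9,11,11,10,9 for degrees 0…8.
[t⁸] = 1·9 + 1·11 + 1·9 = 29.

29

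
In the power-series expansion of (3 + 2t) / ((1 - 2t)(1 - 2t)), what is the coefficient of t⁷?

The denominator gives the recurrence a_n = 4a_(n−1) − 4a_(n−2) for n ≥ 2; the numerator fixes a_0 = 3, a_1 = 14.
Iterating: 3, 14, 44, 120, 304, 736, 1728, 3968, so a_7 = 3968.

3968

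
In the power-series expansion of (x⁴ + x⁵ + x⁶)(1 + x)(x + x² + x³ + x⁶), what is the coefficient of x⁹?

3

(x⁴ + x⁵ + x⁶) has coefficients 0,0,0,0,1,1,1 for degrees 0…6.
(1 + x) has coefficients 1,1,0,0,0,0,0,0,0,0 for degrees 0…9.
Finally multiplying by (x + x² + x³ + x⁶), the product of all factors after the first has coefficients 0,1,2,2,1,0,1,1,0,0 for degrees 0…9.
[x⁹] = 1·0 + 1·1 + 1·2 = 3.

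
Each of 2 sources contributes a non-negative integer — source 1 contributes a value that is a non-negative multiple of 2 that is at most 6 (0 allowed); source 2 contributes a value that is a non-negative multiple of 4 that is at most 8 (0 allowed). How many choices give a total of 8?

The generating function for the choices is (1 + q² + q⁴ + q⁶)·(1 + q⁴ + q⁸); the count is [q⁸].
(1 + q² + q⁴ + q⁶) has coefficients 1,0,1,0,1,0,1 for degrees 0…6.
(1 + q⁴ + q⁸) has coefficients 1,0,0,0,1,0,0,0,1 for degrees 0…8.
[q⁸] = 1·1 + 1·0 + 1·1 + 1·0 = 2.

2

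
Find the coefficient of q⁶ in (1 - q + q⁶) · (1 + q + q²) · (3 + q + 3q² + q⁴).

3

(1 - q + q⁶) has coefficients 1,-1,0,0,0,0,1 for degrees 0…6.
(1 + q + q²) has coefficients 1,1,1,0,0,0,0 for degrees 0…6.
Finally multiplying by (3 + q + 3q² + q⁴), the product of all factors after the first has coefficients 3,4,7,4,4,1,1 for degrees 0…6.
[q⁶] = 1·1 − 1·1 + 1·3 = 3.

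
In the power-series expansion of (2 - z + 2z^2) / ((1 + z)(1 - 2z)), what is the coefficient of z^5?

41

The denominator gives the recurrence a_n = a_(n−1) + 2a_(n−2) for n ≥ 3; the numerator fixes a_0 = 2, a_1 = 1, a_2 = 7.
Iterating: 2, 1, 7, 9, 23, 41, so a_5 = 41.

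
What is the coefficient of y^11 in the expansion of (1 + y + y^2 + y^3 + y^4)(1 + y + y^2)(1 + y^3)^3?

(1 + y + y^2 + y^3 + y^4) has coefficients 1,1,1,1,1 for degrees 0…4.
(1 + y + y^2) has coefficients 1,1,1,0,0,0,0,0,0,0,0,0 for degrees 0…11.
Finally multiplying by (1 + y^3)^3, the product of all factors after the first has coefficients 1,1,1,3,3,3,3,3,3,1,1,1 for degrees 0…11.
[y^11] = 1·1 + 1·1 + 1·1 + 1·3 + 1·3 = 9.

9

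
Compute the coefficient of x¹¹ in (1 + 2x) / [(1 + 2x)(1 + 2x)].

The denominator gives the recurrence a_n = −4a_(n−1) − 4a_(n−2) for n ≥ 3; the numerator fixes a_0 = 1, a_1 = -2, a_2 = 4.
Iterating: 1, -2, 4, -8, 16, -32, 64, -128, 256, -512, 1024, -2048, so a_11 = -2048.

-2048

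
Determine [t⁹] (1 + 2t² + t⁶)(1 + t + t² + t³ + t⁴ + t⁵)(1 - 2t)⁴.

(1 + 2t² + t⁶) has coefficients 1,0,2,0,0,0,1 for degrees 0…6.
(1 + t + t² + t³ + t⁴ + t⁵) has coefficients 1,1,1,1,1,1,0,0,0,0 for degrees 0…9.
Finally multiplying by (1 - 2t)⁴, the product of all factors after the first has coefficients 1,-7,17,-15,1,1,0,8,-16,16 for degrees 0…9.
[t⁹] = 1·16 + 2·8 + 1·(-15) = 17.

17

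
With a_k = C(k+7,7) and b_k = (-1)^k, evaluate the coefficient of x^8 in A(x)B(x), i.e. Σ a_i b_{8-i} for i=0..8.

This is [x^8] in the product of the two ordinary generating functions.
Σ = 1·1 + 8·(-1) + 36·1 + 120·(-1) + 330·1 + 792·(-1) + 1716·1 + 3432·(-1) + 6435·1 = 4166.

4166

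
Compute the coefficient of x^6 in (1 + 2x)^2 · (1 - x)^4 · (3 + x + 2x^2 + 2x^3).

(1 + 2x)^2 has coefficients 1,4,4 for degrees 0…2.
(1 - x)^4 has coefficients 1,-4,6,-4,1,0,0 for degrees 0…6.
Finally multiplying by (3 + x + 2x^2 + 2x^3), the product of all factors after the first has coefficients 3,-11,16,-12,3,5,-6 for degrees 0…6.
[x^6] = 1·(-6) + 4·5 + 4·3 = 26.

26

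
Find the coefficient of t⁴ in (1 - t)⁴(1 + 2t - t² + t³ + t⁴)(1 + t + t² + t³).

(1 - t)⁴ has coefficients 1,-4,6,-4,1 for degrees 0…4.
(1 + 2t - t² + t³ + t⁴) has coefficients 1,2,-1,1,1 for degrees 0…4.
Finally multiplying by (1 + t + t² + t³), the product of all factors after the first has coefficients 1,3,2,3,3 for degrees 0…4.
[t⁴] = 1·3 − 4·3 + 6·2 − 4·3 + 1·1 = -8.

-8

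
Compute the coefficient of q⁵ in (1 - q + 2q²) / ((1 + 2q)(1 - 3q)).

The denominator gives the recurrence a_n = a_(n−1) + 6a_(n−2) for n ≥ 3; the numerator fixes a_0 = 1, a_1 = 0, a_2 = 8.
Iterating: 1, 0, 8, 8, 56, 104, so a_5 = 104.

104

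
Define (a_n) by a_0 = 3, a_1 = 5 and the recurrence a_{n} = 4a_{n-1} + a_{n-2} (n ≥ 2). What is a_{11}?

The ordinary generating function has denominator 1 - 4y - y^2.
Iterating the recurrence: a_0,…,a_{11} = 3, 5, 23, 97, 411, 1741, 7375, 31241, 132339, 560597, 2374727, 10059505.

10059505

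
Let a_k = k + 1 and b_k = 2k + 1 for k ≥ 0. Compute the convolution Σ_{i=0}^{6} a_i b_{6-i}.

The convolution is the x^6 coefficient of A(x)B(x).
Σ = 1·13 + 2·11 + 3·9 + 4·7 + 5·5 + 6·3 + 7·1 = 140.

140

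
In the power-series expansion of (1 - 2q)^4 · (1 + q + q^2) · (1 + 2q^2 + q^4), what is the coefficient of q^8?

40

(1 - 2q)^4 has coefficients 1,-8,24,-32,16 for degrees 0…4.
(1 + q + q^2) has coefficients 1,1,1,0,0,0,0,0,0 for degrees 0…8.
Finally multiplying by (1 + 2q^2 + q^4), the product of all factors after the first has coefficients 1,1,3,2,3,1,1,0,0 for degrees 0…8.
[q^8] = 1·0 − 8·0 + 24·1 − 32·1 + 16·3 = 40.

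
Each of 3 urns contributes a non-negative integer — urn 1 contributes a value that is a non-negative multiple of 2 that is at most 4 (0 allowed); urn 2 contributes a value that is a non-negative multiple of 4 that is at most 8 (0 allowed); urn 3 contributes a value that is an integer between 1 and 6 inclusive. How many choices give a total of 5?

4

The generating function for the choices is (1 + z² + z⁴)·(1 + z⁴ + z⁸)·(z + z² + z³ + z⁴ + z⁵ + z⁶); the count is [z⁵].
(1 + z² + z⁴) has coefficients 1,0,1,0,1 for degrees 0…4.
(1 + z⁴ + z⁸) has coefficients 1,0,0,0,1,0 for degrees 0…5.
Finally multiplying by (z + z² + z³ + z⁴ + z⁵ + z⁶), the product of all factors after the first has coefficients 0,1,1,1,1,2 for degrees 0…5.
[z⁵] = 1·2 + 1·1 + 1·1 = 4.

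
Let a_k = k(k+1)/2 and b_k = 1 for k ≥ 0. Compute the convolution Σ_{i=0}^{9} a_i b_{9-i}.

The convolution is the t^9 coefficient of A(t)B(t).
Σ = 0·1 + 1·1 + 3·1 + 6·1 + 10·1 + 15·1 + 21·1 + 28·1 + 36·1 + 45·1 = 165.

165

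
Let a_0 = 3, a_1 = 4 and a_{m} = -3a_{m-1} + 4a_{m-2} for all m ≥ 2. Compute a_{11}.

838864

The ordinary generating function has denominator 1 + 3q - 4q^2.
Iterating the recurrence: a_0,…,a_{11} = 3, 4, 0, 16, -48, 208, -816, 3280, -13104, 52432, -209712, 838864.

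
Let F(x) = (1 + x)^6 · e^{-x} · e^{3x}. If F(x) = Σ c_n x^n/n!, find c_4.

2248

The EGF product rule gives c_4 = Σ_{k_1+k_2+k_3=4} C(4; k_1,k_2,k_3) · ∏ g_i(k_i), where (1+x)^6 gives the falling factorial (6)_k; e^{-x} gives (-1)^k; e^{3x} gives (3)^k.
g_1(k) for k = 0…4: 1, 6, 30, 120, 360.
g_2(k) for k = 0…4: 1, -1, 1, -1, 1.
g_3(k) for k = 0…4: 1, 3, 9, 27, 81.
First combine the last two factors: h(k) = Σ_j C(k,j)·g_2(j)·g_3(k−j) for k = 0…4: 1, 2, 4, 8, 16.
c_4 = Σ_k C(4,k)·g_1(k)·h(4−k) = 1·1·16 + 4·6·8 + 6·30·4 + 4·120·2 + 1·360·1 = 16 + 192 + 720 + 960 + 360 = 2248.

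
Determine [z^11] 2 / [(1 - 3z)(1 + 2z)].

The denominator gives the recurrence a_n = a_(n−1) + 6a_(n−2) for n ≥ 2; the numerator fixes a_0 = 2, a_1 = 2.
Iterating: 2, 2, 14, 26, 110, 266, 926, 2522, 8078, 23210, 71678, 210938, so a_11 = 210938.

210938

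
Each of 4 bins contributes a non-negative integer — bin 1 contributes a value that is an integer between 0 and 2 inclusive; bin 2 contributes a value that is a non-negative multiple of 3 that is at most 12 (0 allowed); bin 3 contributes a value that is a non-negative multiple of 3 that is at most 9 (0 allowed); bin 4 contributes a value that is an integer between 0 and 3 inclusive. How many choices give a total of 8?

The generating function for the choices is (1 + x + x²)·(1 + x³ + x⁶ + x⁹ + x¹²)·(1 + x³ + x⁶ + x⁹)·(1 + x + x² + x³); the count is [x⁸].
(1 + x + x²) has coefficients 1,1,1 for degrees 0…2.
(1 + x³ + x⁶ + x⁹ + x¹²) has coefficients 1,0,0,1,0,0,1,0,0 for degrees 0…8.
Multiplying by (1 + x³ + x⁶ + x⁹) gives running coefficients 1,0,0,2,0,0,3,0,0 for degrees 0…8.
Finally multiplying by (1 + x + x² + x³), the product of all factors after the first has coefficients 1,1,1,3,2,2,5,3,3 for degrees 0…8.
[x⁸] = 1·3 + 1·3 + 1·5 = 11.

11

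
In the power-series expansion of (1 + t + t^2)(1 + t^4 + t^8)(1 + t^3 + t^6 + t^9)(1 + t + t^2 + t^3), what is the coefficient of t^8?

(1 + t + t^2) has coefficients 1,1,1 for degrees 0…2.
(1 + t^4 + t^8) has coefficients 1,0,0,0,1,0,0,0,1 for degrees 0…8.
Multiplying by (1 + t^3 + t^6 + t^9) gives running coefficients 1,0,0,1,1,0,1,1,1 for degrees 0…8.
Finally multiplying by (1 + t + t^2 + t^3), the product of all factors after the first has coefficients 1,1,1,2,2,2,3,3,3 for degrees 0…8.
[t^8] = 1·3 + 1·3 + 1·3 = 9.

9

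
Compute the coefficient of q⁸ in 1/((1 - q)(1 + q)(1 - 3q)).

The denominator gives the recurrence a_n = 3a_(n−1) + a_(n−2) − 3a_(n−3) for n ≥ 3; the numerator fixes a_0 = 1, a_1 = 3, a_2 = 10.
Iterating: 1, 3, 10, 30, 91, 273, 820, 2460, 7381, so a_8 = 7381.

7381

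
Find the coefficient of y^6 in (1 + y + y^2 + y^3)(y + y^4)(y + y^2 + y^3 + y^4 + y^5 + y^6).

6

(1 + y + y^2 + y^3) has coefficients 1,1,1,1 for degrees 0…3.
(y + y^4) has coefficients 0,1,0,0,1,0,0 for degrees 0…6.
Finally multiplying by (y + y^2 + y^3 + y^4 + y^5 + y^6), the product of all factors after the first has coefficients 0,0,1,1,1,2,2 for degrees 0…6.
[y^6] = 1·2 + 1·2 + 1·1 + 1·1 = 6.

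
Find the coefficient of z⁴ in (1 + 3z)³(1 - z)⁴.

19

(1 + 3z)³ has coefficients 1,9,27,27 for degrees 0…3.
(1 - z)⁴ has coefficients 1,-4,6,-4,1 for degrees 0…4.
[z⁴] = 1·1 + 9·(-4) + 27·6 + 27·(-4) = 19.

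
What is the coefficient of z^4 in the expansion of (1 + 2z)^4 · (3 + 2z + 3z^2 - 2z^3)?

168

(1 + 2z)^4 has coefficients 1,8,24,32,16 for degrees 0…4.
(3 + 2z + 3z^2 - 2z^3) has coefficients 3,2,3,-2,0 for degrees 0…4.
[z^4] = 1·0 + 8·(-2) + 24·3 + 32·2 + 16·3 = 168.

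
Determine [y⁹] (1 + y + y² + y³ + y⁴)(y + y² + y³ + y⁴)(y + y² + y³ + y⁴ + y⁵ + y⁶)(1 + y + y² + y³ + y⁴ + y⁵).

82

(1 + y + y² + y³ + y⁴) has coefficients 1,1,1,1,1 for degrees 0…4.
(y + y² + y³ + y⁴) has coefficients 0,1,1,1,1,0,0,0,0,0 for degrees 0…9.
Multiplying by (y + y² + y³ + y⁴ + y⁵ + y⁶) gives running coefficients 0,0,1,2,3,4,4,4,3,2 for degrees 0…9.
Finally multiplying by (1 + y + y² + y³ + y⁴ + y⁵), the product of all factors after the first has coefficients 0,0,1,3,6,10,14,18,20,20 for degrees 0…9.
[y⁹] = 1·20 + 1·20 + 1·18 + 1·14 + 1·10 = 82.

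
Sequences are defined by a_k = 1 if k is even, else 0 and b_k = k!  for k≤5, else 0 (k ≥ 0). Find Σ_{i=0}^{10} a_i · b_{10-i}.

27

Write out a_i and b_{10-i} for i = 0,…,10 and sum the products.
Σ = 1·0 + 0·0 + 1·0 + 0·0 + 1·0 + 0·120 + 1·24 + 0·6 + 1·2 + 0·1 + 1·1 = 27.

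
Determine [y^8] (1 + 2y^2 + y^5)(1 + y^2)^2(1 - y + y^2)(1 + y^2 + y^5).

2

(1 + 2y^2 + y^5) has coefficients 1,0,2,0,0,1 for degrees 0…5.
(1 + y^2)^2 has coefficients 1,0,2,0,1,0,0,0,0 for degrees 0…8.
Multiplying by (1 - y + y^2) gives running coefficients 1,-1,3,-2,3,-1,1,0,0 for degrees 0…8.
Finally multiplying by (1 + y^2 + y^5), the product of all factors after the first has coefficients 1,-1,4,-3,6,-2,3,2,-1 for degrees 0…8.
[y^8] = 1·(-1) + 2·3 + 1·(-3) = 2.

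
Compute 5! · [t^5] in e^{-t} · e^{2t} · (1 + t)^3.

The EGF product rule gives c_5 = Σ_{k_1+k_2+k_3=5} C(5; k_1,k_2,k_3) · ∏ g_i(k_i), where e^{-t} gives (-1)^k; e^{2t} gives (2)^k; (1+t)^3 gives the falling factorial (3)_k.
g_1(k) for k = 0…5: 1, -1, 1, -1, 1, -1.
g_2(k) for k = 0…5: 1, 2, 4, 8, 16, 32.
g_3(k) for k = 0…5: 1, 3, 6, 6, 0, 0.
First combine the last two factors: h(k) = Σ_j C(k,j)·g_2(j)·g_3(k−j) for k = 0…5: 1, 5, 22, 86, 304, 992.
c_5 = Σ_k C(5,k)·g_1(k)·h(5−k) = 1·1·992 + 5·(-1)·304 + 10·1·86 + 10·(-1)·22 + 5·1·5 + 1·(-1)·1 = 992 − 1520 + 860 − 220 + 25 − 1 = 136.

136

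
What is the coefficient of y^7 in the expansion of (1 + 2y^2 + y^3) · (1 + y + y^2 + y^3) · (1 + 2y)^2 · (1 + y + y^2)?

72

(1 + 2y^2 + y^3) has coefficients 1,0,2,1 for degrees 0…3.
(1 + y + y^2 + y^3) has coefficients 1,1,1,1,0,0,0,0 for degrees 0…7.
Multiplying by (1 + 2y)^2 gives running coefficients 1,5,9,9,8,4,0,0 for degrees 0…7.
Finally multiplying by (1 + y + y^2), the product of all factors after the first has coefficients 1,6,15,23,26,21,12,4 for degrees 0…7.
[y^7] = 1·4 + 2·21 + 1·26 = 72.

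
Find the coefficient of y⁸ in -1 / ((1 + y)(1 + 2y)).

Partial fractions give a closed form: a_n = (1)·(-1)^n + (-2)·(-2)^n.
At n = 8: a_8 = -511.

-511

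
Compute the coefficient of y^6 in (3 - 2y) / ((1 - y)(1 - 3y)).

2551

Partial fractions give a closed form: a_n = (-1/2)·1^n + (7/2)·3^n.
At n = 6: a_6 = 2551.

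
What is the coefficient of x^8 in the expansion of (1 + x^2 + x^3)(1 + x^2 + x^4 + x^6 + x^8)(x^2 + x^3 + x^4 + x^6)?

7

(1 + x^2 + x^3) has coefficients 1,0,1,1 for degrees 0…3.
(1 + x^2 + x^4 + x^6 + x^8) has coefficients 1,0,1,0,1,0,1,0,1 for degrees 0…8.
Finally multiplying by (x^2 + x^3 + x^4 + x^6), the product of all factors after the first has coefficients 0,0,1,1,2,1,3,1,3 for degrees 0…8.
[x^8] = 1·3 + 1·3 + 1·1 = 7.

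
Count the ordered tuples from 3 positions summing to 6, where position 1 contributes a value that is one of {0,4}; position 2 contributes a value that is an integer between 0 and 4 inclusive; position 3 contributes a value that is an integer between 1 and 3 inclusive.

The generating function for the choices is (1 + x^4)·(1 + x + x^2 + x^3 + x^4)·(x + x^2 + x^3); the count is [x^6].
(1 + x^4) has coefficients 1,0,0,0,1 for degrees 0…4.
(1 + x + x^2 + x^3 + x^4) has coefficients 1,1,1,1,1,0,0 for degrees 0…6.
Finally multiplying by (x + x^2 + x^3), the product of all factors after the first has coefficients 0,1,2,3,3,3,2 for degrees 0…6.
[x^6] = 1·2 + 1·2 = 4.

4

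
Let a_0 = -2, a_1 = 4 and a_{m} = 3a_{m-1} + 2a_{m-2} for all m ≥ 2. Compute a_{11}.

816080

The ordinary generating function has denominator 1 - 3q - 2q^2.
Iterating the recurrence: a_0,…,a_{11} = -2, 4, 8, 32, 112, 400, 1424, 5072, 18064, 64336, 229136, 816080.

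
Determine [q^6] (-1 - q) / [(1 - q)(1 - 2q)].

-190

Partial fractions give a closed form: a_n = (2)·1^n + (-3)·2^n.
At n = 6: a_6 = -190.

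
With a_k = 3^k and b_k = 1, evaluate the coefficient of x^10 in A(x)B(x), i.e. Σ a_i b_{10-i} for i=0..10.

88573

This is [x^10] in the product of the two ordinary generating functions.
Σ = 1·1 + 3·1 + 9·1 + 27·1 + 81·1 + 243·1 + 729·1 + 2187·1 + 6561·1 + 19683·1 + 59049·1 = 88573.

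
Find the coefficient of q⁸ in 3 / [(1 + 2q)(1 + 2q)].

The denominator gives the recurrence a_n = −4a_(n−1) − 4a_(n−2) for n ≥ 2; the numerator fixes a_0 = 3, a_1 = -12.
Iterating: 3, -12, 36, -96, 240, -576, 1344, -3072, 6912, so a_8 = 6912.

6912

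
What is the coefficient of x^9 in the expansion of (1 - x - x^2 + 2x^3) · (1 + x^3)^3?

7

(1 - x - x^2 + 2x^3) has coefficients 1,-1,-1,2 for degrees 0…3.
(1 + x^3)^3 has coefficients 1,0,0,3,0,0,3,0,0,1 for degrees 0…9.
[x^9] = 1·1 − 1·0 − 1·0 + 2·3 = 7.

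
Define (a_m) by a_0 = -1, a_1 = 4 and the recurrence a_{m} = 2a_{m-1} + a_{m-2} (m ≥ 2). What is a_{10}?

8527

The ordinary generating function has denominator 1 - 2q - q^2.
Iterating the recurrence: a_0,…,a_{10} = -1, 4, 7, 18, 43, 104, 251, 606, 1463, 3532, 8527.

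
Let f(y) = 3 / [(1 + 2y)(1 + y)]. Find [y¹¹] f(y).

-12285

Partial fractions give a closed form: a_n = (6)·(-2)^n + (-3)·(-1)^n.
At n = 11: a_11 = -12285.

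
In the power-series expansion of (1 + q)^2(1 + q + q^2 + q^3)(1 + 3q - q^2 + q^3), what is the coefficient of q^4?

14

(1 + q)^2 has coefficients 1,2,1 for degrees 0…2.
(1 + q + q^2 + q^3) has coefficients 1,1,1,1,0 for degrees 0…4.
Finally multiplying by (1 + 3q - q^2 + q^3), the product of all factors after the first has coefficients 1,4,3,4,3 for degrees 0…4.
[q^4] = 1·3 + 2·4 + 1·3 = 14.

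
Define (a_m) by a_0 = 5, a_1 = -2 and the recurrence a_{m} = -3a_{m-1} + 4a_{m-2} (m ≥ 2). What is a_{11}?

-5872022

The ordinary generating function has denominator 1 + 3t - 4t^2.
Iterating the recurrence: a_0,…,a_{11} = 5, -2, 26, -86, 362, -1430, 5738, -22934, 91754, -366998, 1468010, -5872022.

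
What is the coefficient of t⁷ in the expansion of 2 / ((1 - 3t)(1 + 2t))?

Partial fractions give a closed form: a_n = (6/5)·3^n + (4/5)·(-2)^n.
At n = 7: a_7 = 2522.

2522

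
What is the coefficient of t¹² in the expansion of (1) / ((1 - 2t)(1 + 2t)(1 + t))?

5461

The denominator gives the recurrence a_n = −a_(n−1) + 4a_(n−2) + 4a_(n−3) for n ≥ 3; the numerator fixes a_0 = 1, a_1 = -1, a_2 = 5.
Iterating: 1, -1, 5, -5, 21, -21, 85, -85, 341, -341, 1365, -1365, 5461, so a_12 = 5461.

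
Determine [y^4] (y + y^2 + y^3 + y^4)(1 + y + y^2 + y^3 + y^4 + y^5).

4

(y + y^2 + y^3 + y^4) has coefficients 0,1,1,1,1 for degrees 0…4.
(1 + y + y^2 + y^3 + y^4 + y^5) has coefficients 1,1,1,1,1 for degrees 0…4.
[y^4] = 1·1 + 1·1 + 1·1 + 1·1 = 4.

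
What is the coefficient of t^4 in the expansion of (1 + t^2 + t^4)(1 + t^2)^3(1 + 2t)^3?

55

(1 + t^2 + t^4) has coefficients 1,0,1,0,1 for degrees 0…4.
(1 + t^2)^3 has coefficients 1,0,3,0,3 for degrees 0…4.
Finally multiplying by (1 + 2t)^3, the product of all factors after the first has coefficients 1,6,15,26,39 for degrees 0…4.
[t^4] = 1·39 + 1·15 + 1·1 = 55.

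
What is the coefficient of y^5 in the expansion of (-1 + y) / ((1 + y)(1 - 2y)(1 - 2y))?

The denominator gives the recurrence a_n = 3a_(n−1) − 4a_(n−3) for n ≥ 3; the numerator fixes a_0 = -1, a_1 = -2, a_2 = -6.
Iterating: -1, -2, -6, -14, -34, -78, so a_5 = -78.

-78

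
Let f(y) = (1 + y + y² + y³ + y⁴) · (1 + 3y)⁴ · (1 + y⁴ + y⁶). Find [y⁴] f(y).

257

(1 + y + y² + y³ + y⁴) has coefficients 1,1,1,1,1 for degrees 0…4.
(1 + 3y)⁴ has coefficients 1,12,54,108,81 for degrees 0…4.
Finally multiplying by (1 + y⁴ + y⁶), the product of all factors after the first has coefficients 1,12,54,108,82 for degrees 0…4.
[y⁴] = 1·82 + 1·108 + 1·54 + 1·12 + 1·1 = 257.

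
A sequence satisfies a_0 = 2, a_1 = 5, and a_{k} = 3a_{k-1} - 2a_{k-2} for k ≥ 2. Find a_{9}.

1535

The ordinary generating function has denominator 1 - 3y + 2y^2.
Iterating the recurrence: a_0,…,a_{9} = 2, 5, 11, 23, 47, 95, 191, 383, 767, 1535.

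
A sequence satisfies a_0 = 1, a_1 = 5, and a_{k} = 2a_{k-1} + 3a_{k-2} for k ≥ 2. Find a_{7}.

3281

The ordinary generating function has denominator 1 - 2t - 3t^2.
Iterating the recurrence: a_0,…,a_{7} = 1, 5, 13, 41, 121, 365, 1093, 3281.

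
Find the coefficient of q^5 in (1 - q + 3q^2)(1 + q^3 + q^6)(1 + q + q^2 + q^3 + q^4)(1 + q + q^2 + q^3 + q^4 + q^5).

(1 - q + 3q^2) has coefficients 1,-1,3 for degrees 0…2.
(1 + q^3 + q^6) has coefficients 1,0,0,1,0,0 for degrees 0…5.
Multiplying by (1 + q + q^2 + q^3 + q^4) gives running coefficients 1,1,1,2,2,1 for degrees 0…5.
Finally multiplying by (1 + q + q^2 + q^3 + q^4 + q^5), the product of all factors after the first has coefficients 1,2,3,5,7,8 for degrees 0…5.
[q^5] = 1·8 − 1·7 + 3·5 = 16.

16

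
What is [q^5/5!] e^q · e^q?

32

The EGF product rule gives c_5 = Σ_{k_1+k_2=5} C(5; k_1,k_2) · ∏ g_i(k_i), where e^q gives (1)^k; e^q gives (1)^k.
g_1(k) for k = 0…5: 1, 1, 1, 1, 1, 1.
g_2(k) for k = 0…5: 1, 1, 1, 1, 1, 1.
c_5 = Σ_k C(5,k)·g_1(k)·g_2(5−k) = 1·1·1 + 5·1·1 + 10·1·1 + 10·1·1 + 5·1·1 + 1·1·1 = 1 + 5 + 10 + 10 + 5 + 1 = 32.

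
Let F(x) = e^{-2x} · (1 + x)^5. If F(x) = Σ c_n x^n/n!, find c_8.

The EGF product rule gives c_8 = Σ_{k_1+k_2=8} C(8; k_1,k_2) · ∏ g_i(k_i), where e^{-2x} gives (-2)^k; (1+x)^5 gives the falling factorial (5)_k.
g_1(k) for k = 0…8: 1, -2, 4, -8, 16, -32, 64, -128, 256.
g_2(k) for k = 0…8: 1, 5, 20, 60, 120, 120, 0, 0, 0.
c_8 = Σ_k C(8,k)·g_1(k)·g_2(8−k) = 56·(-8)·120 + 70·16·120 + 56·(-32)·60 + 28·64·20 + 8·(-128)·5 + 1·256·1 = −53760 + 134400 − 107520 + 35840 − 5120 + 256 = 4096.

4096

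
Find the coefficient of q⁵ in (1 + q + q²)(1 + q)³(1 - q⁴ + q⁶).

-3

(1 + q + q²) has coefficients 1,1,1 for degrees 0…2.
(1 + q)³ has coefficients 1,3,3,1,0,0 for degrees 0…5.
Finally multiplying by (1 - q⁴ + q⁶), the product of all factors after the first has coefficients 1,3,3,1,-1,-3 for degrees 0…5.
[q⁵] = 1·(-3) + 1·(-1) + 1·1 = -3.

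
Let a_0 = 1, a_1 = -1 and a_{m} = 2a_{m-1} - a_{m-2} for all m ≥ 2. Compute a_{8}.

-15

The ordinary generating function has denominator 1 - 2t + t^2.
Iterating the recurrence: a_0,…,a_{8} = 1, -1, -3, -5, -7, -9, -11, -13, -15.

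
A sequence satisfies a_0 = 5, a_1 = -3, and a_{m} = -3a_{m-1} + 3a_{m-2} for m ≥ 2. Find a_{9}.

The ordinary generating function has denominator 1 + 3y - 3y^2.
Iterating the recurrence: a_0,…,a_{9} = 5, -3, 24, -81, 315, -1188, 4509, -17091, 64800, -245673.

-245673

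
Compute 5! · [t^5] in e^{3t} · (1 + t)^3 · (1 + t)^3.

27693

The EGF product rule gives c_5 = Σ_{k_1+k_2+k_3=5} C(5; k_1,k_2,k_3) · ∏ g_i(k_i), where e^{3t} gives (3)^k; (1+t)^3 gives the falling factorial (3)_k; (1+t)^3 gives the falling factorial (3)_k.
g_1(k) for k = 0…5: 1, 3, 9, 27, 81, 243.
g_2(k) for k = 0…5: 1, 3, 6, 6, 0, 0.
g_3(k) for k = 0…5: 1, 3, 6, 6, 0, 0.
First combine the last two factors: h(k) = Σ_j C(k,j)·g_2(j)·g_3(k−j) for k = 0…5: 1, 6, 30, 120, 360, 720.
c_5 = Σ_k C(5,k)·g_1(k)·h(5−k) = 1·1·720 + 5·3·360 + 10·9·120 + 10·27·30 + 5·81·6 + 1·243·1 = 720 + 5400 + 10800 + 8100 + 2430 + 243 = 27693.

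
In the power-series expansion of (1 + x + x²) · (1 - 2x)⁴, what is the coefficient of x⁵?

-16

(1 + x + x²) has coefficients 1,1,1 for degrees 0…2.
(1 - 2x)⁴ has coefficients 1,-8,24,-32,16,0 for degrees 0…5.
[x⁵] = 1·0 + 1·16 + 1·(-32) = -16.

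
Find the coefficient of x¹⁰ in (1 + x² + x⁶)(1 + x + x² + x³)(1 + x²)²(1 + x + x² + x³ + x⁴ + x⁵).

27

(1 + x² + x⁶) has coefficients 1,0,1,0,0,0,1 for degrees 0…6.
(1 + x + x² + x³) has coefficients 1,1,1,1,0,0,0,0,0,0,0 for degrees 0…10.
Multiplying by (1 + x²)² gives running coefficients 1,1,3,3,3,3,1,1,0,0,0 for degrees 0…10.
Finally multiplying by (1 + x + x² + x³ + x⁴ + x⁵), the product of all factors after the first has coefficients 1,2,5,8,11,14,14,14,11,8,5 for degrees 0…10.
[x¹⁰] = 1·5 + 1·11 + 1·11 = 27.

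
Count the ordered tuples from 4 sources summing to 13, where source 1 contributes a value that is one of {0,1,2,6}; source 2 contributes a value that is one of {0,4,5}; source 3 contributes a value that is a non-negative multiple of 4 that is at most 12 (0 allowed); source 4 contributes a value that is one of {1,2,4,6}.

8

The generating function for the choices is (1 + z + z^2 + z^6)·(1 + z^4 + z^5)·(1 + z^4 + z^8 + z^12)·(z + z^2 + z^4 + z^6); the count is [z^13].
(1 + z + z^2 + z^6) has coefficients 1,1,1,0,0,0,1 for degrees 0…6.
(1 + z^4 + z^5) has coefficients 1,0,0,0,1,1,0,0,0,0,0,0,0,0 for degrees 0…13.
Multiplying by (1 + z^4 + z^8 + z^12) gives running coefficients 1,0,0,0,2,1,0,0,2,1,0,0,2,1 for degrees 0…13.
Finally multiplying by (z + z^2 + z^4 + z^6), the product of all factors after the first has coefficients 0,1,1,0,1,2,4,1,2,3,5,2,2,3 for degrees 0…13.
[z^13] = 1·3 + 1·2 + 1·2 + 1·1 = 8.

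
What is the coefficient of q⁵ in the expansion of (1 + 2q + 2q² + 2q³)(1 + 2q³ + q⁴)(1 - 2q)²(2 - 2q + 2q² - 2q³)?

(1 + 2q + 2q² + 2q³) has coefficients 1,2,2,2 for degrees 0…3.
(1 + 2q³ + q⁴) has coefficients 1,0,0,2,1,0 for degrees 0…5.
Multiplying by (1 - 2q)² gives running coefficients 1,-4,4,2,-7,4 for degrees 0…5.
Finally multiplying by (2 - 2q + 2q² - 2q³), the product of all factors after the first has coefficients 2,-10,18,-14,-2,18 for degrees 0…5.
[q⁵] = 1·18 + 2·(-2) + 2·(-14) + 2·18 = 22.

22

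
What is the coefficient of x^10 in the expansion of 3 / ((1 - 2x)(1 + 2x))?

Partial fractions give a closed form: a_n = (3/2)·2^n + (3/2)·(-2)^n.
At n = 10: a_10 = 3072.

3072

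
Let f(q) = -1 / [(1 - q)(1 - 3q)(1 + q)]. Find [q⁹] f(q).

Partial fractions give a closed form: a_n = (1/4)·1^n + (-9/8)·3^n + (-1/8)·(-1)^n.
At n = 9: a_9 = -22143.

-22143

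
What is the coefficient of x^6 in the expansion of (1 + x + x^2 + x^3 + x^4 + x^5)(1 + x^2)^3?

(1 + x + x^2 + x^3 + x^4 + x^5) has coefficients 1,1,1,1,1,1 for degrees 0…5.
(1 + x^2)^3 has coefficients 1,0,3,0,3,0,1 for degrees 0…6.
[x^6] = 1·1 + 1·0 + 1·3 + 1·0 + 1·3 + 1·0 = 7.

7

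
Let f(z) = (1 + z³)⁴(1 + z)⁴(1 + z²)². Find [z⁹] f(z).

(1 + z³)⁴ has coefficients 1,0,0,4,0,0,6,0,0,4 for degrees 0…9.
(1 + z)⁴ has coefficients 1,4,6,4,1,0,0,0,0,0 for degrees 0…9.
Finally multiplying by (1 + z²)², the product of all factors after the first has coefficients 1,4,8,12,14,12,8,4,1,0 for degrees 0…9.
[z⁹] = 1·0 + 4·8 + 6·12 + 4·1 = 108.

108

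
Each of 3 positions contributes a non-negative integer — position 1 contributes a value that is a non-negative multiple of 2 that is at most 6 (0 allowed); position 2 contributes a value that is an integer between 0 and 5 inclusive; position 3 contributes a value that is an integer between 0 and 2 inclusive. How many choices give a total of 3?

5

The generating function for the choices is (1 + z^2 + z^4 + z^6)·(1 + z + z^2 + z^3 + z^4 + z^5)·(1 + z + z^2); the count is [z^3].
(1 + z^2 + z^4 + z^6) has coefficients 1,0,1,0 for degrees 0…3.
(1 + z + z^2 + z^3 + z^4 + z^5) has coefficients 1,1,1,1 for degrees 0…3.
Finally multiplying by (1 + z + z^2), the product of all factors after the first has coefficients 1,2,3,3 for degrees 0…3.
[z^3] = 1·3 + 1·2 = 5.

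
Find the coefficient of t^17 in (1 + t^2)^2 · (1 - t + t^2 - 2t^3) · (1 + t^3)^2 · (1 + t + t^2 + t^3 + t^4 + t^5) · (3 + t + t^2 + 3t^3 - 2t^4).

(1 + t^2)^2 has coefficients 1,0,2,0,1 for degrees 0…4.
(1 - t + t^2 - 2t^3) has coefficients 1,-1,1,-2,0,0,0,0,0,0,0,0,0,0,0,0,0,0 for degrees 0…17.
Multiplying by (1 + t^3)^2 gives running coefficients 1,-1,1,0,-2,2,-3,-1,1,-2,0,0,0,0,0,0,0,0 for degrees 0…17.
Multiplying by (1 + t + t^2 + t^3 + t^4 + t^5) gives running coefficients 1,0,1,1,-1,1,-3,-3,-3,-5,-3,-5,-2,-1,-2,0,0,0 for degrees 0…17.
Finally multiplying by (3 + t + t^2 + 3t^3 - 2t^4), the product of all factors after the first has coefficients 3,1,4,7,-3,6,-8,-16,-10,-32,-20,-26,-23,-9,-18,1,-1,-4 for degrees 0…17.
[t^17] = 1·(-4) + 2·1 + 1·(-9) = -11.

-11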